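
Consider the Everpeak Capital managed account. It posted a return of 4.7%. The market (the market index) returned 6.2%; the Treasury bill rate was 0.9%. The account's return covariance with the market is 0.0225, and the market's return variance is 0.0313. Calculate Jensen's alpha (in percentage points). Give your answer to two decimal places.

-0.01

β = Cov / Var = 0.0225 / 0.0313 = 0.7188
E[R] = Rf + β(Rm − Rf) = 0.9% + 0.7188 × (6.2% − 0.9%) = 4.7096%
α = Rp − E[R] = 4.7% − 4.7096% = -0.0096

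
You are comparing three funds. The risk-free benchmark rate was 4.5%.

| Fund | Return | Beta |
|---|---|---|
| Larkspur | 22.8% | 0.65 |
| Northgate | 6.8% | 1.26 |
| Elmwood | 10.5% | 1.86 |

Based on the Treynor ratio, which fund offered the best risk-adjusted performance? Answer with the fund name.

Larkspur

Larkspur: Treynor = (22.8% − 4.5%) / 0.65 = 28.154
Northgate: Treynor = (6.8% − 4.5%) / 1.26 = 1.825
Elmwood: Treynor = (10.5% − 4.5%) / 1.86 = 3.226
Highest: Larkspur (28.154).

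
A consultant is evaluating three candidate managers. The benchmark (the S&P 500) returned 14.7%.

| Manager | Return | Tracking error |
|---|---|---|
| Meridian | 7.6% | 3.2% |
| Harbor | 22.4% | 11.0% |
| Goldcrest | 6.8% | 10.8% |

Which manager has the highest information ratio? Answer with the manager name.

Meridian: IR = (7.6% − 14.7%) / 3.2% = -2.219
Harbor: IR = (22.4% − 14.7%) / 11.0% = 0.700
Goldcrest: IR = (6.8% − 14.7%) / 10.8% = -0.731
Highest: Harbor (0.700).

Harbor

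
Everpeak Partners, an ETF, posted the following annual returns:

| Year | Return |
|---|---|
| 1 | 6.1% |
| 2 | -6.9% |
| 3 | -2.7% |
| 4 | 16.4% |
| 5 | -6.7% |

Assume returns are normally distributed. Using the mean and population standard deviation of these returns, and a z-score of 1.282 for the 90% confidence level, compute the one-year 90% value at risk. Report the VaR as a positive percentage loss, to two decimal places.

r̄ = (6.1 − 6.9 − 2.7 + 16.4 − 6.7) / 5 = 1.2400%
Population std dev = √[398.2720 / 5] = 8.9249%
VaR = −(r̄ − z·σ) = −(1.2400 − 1.282 × 8.9249) = −(-10.2017) = 10.2017%

10.20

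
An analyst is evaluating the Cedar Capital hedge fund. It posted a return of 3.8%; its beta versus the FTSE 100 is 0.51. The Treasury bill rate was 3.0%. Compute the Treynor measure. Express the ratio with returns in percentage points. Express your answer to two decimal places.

Treynor = (Rp − Rf) / β = (3.8% − 3.0%) / 0.51 = 0.80 / 0.51 = 1.5686

1.57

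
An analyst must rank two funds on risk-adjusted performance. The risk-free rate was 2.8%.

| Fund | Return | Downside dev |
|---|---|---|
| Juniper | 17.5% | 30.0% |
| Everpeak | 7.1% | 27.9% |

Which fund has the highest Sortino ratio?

Juniper: Sortino ratio = (17.5% − 2.8%) / 30.0% = 0.490
Everpeak: Sortino ratio = (7.1% − 2.8%) / 27.9% = 0.154
Highest: Juniper (0.490).

Juniper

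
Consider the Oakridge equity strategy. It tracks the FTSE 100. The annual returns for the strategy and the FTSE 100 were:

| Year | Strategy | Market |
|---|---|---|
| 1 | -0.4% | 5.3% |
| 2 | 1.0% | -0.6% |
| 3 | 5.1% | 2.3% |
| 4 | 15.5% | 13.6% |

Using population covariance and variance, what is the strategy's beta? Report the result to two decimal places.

0.98

r̄p = 5.3000%,  r̄m = 5.1500%
Cov = Σ(rp − r̄p)(rm − r̄m) / 4 = 27.6575
Var(rm) = Σ(rm − r̄m)² / 4 = 28.1525
β = Cov / Var = 27.6575 / 28.1525 = 0.9824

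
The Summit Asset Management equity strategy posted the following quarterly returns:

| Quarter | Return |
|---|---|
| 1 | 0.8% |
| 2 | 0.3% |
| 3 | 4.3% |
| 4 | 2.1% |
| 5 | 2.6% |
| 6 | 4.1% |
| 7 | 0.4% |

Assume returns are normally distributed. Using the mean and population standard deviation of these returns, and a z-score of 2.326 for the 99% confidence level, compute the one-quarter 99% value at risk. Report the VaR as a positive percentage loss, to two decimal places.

μ = (0.8 + 0.3 + 4.3 + 2.1 + 2.6 + 4.1 + 0.4) / 7 = 2.0857%
Population σ = √[Σ(r − μ)² / 7] = √[16.9086 / 7] = √2.4155 = 1.5542%
VaR = −(μ − z·σ) = −(2.0857 − 2.326 × 1.5542) = −(-1.5294) = 1.5294%

1.53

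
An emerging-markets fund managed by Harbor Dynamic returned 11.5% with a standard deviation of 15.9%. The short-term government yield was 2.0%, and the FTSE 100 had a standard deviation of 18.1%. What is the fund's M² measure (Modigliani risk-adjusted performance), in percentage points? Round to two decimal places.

12.81

Sharpe = (Rp − Rf) / σp = (11.5% − 2.0%) / 15.9% = 0.5975
M² = Rf + Sharpe × σm = 2.0% + 0.5975 × 18.1% = 12.8148%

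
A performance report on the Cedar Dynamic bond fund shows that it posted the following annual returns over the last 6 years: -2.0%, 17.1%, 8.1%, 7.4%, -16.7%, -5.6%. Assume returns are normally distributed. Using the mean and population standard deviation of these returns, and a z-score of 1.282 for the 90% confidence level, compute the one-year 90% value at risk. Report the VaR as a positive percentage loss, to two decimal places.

12.62

μ = (-2 + 17.1 + 8.1 + 7.4 − 16.7 − 5.6) / 6 = 8.30 / 6 = 1.3833%
Σ(r − μ)² = 715.5483; population σ = √(715.5483/6) = 10.9205%
VaR = −(μ − z·σ) = −(1.3833 − 1.282 × 10.9205) = −(-12.6168) = 12.6168%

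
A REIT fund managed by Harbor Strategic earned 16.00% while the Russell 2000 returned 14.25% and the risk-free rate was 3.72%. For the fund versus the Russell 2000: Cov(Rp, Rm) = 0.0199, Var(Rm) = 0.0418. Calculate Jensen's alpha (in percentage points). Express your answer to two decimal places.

β = Cov / Var = 0.0199 / 0.0418 = 0.4761
E[R] = Rf + β(Rm − Rf) = 3.72% + 0.4761 × (14.25% − 3.72%) = 8.7333%
α = Rp − E[R] = 16.00% − 8.7333% = 7.2667

7.27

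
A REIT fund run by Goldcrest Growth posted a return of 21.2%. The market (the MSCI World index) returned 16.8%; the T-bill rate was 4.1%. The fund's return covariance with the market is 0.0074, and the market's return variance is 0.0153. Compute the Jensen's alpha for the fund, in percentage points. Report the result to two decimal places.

β = Cov / Var = 0.0074 / 0.0153 = 0.4837
E[R] = Rf + β(Rm − Rf) = 4.1% + 0.4837 × (16.8% − 4.1%) = 10.2430%
α = Rp − E[R] = 21.2% − 10.2430% = 10.9570

10.96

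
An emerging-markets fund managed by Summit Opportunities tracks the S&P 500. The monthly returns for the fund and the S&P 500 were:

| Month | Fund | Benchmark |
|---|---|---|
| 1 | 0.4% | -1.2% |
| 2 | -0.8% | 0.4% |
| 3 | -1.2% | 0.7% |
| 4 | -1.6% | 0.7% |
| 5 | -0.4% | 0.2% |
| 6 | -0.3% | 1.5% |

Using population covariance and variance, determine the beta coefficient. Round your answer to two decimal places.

-0.45

r̄p = -0.6500%,  r̄m = 0.3833%
Cov = Σ(rp − r̄p)(rm − r̄m) / 6 = -0.2992
Var(rm) = Σ(rm − r̄m)² / 6 = 0.6647
β = Cov / Var = -0.2992 / 0.6647 = -0.4501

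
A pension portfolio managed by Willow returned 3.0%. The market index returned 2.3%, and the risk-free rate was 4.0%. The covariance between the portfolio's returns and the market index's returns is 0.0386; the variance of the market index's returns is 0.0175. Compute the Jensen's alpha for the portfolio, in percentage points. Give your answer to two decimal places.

2.75

β = Cov / Var = 0.0386 / 0.0175 = 2.2057
E[R] = Rf + β(Rm − Rf) = 4.0% + 2.2057 × (2.3% − 4.0%) = 0.2503%
α = Rp − E[R] = 3.0% − 0.2503% = 2.7497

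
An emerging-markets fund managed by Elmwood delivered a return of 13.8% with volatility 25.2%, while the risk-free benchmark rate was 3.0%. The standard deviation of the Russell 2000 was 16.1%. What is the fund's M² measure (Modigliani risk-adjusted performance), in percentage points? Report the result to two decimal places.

9.90

Sharpe = (Rp − Rf) / σp = (13.8% − 3.0%) / 25.2% = 0.4286
M² = Rf + Sharpe × σm = 3.0% + 0.4286 × 16.1% = 9.9005%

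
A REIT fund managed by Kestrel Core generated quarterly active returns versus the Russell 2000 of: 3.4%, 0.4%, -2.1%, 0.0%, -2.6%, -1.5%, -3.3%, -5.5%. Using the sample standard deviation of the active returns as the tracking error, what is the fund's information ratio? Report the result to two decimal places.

-0.52

r̄ = (3.4 + 0.4 − 2.1 + 0 − 2.6 − 1.5 − 3.3 − 5.5) / 8 = -11.20 / 8 = -1.4000%
Σ(r − r̄)² = (3.4 − (-1.4000))² + (0.4 − (-1.4000))² + (-2.1 − (-1.4000))² + … = 50.6000
σ = √[50.6000 / 7] = 2.6886%
IR = r̄ / tracking error = -1.4000 / 2.6886 = -0.5207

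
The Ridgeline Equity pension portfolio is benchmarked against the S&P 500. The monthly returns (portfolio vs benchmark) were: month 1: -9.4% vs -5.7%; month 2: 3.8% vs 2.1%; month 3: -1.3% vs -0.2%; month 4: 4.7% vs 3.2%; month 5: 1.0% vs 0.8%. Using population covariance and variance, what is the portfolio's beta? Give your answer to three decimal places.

1.625

r̄p = -0.2400%,  r̄m = 0.0400%
Cov = Σ(rp − r̄p)(rm − r̄m) / 5 = 15.5416
Var(rm) = Σ(rm − r̄m)² / 5 = 9.5624
β = Cov / Var = 15.5416 / 9.5624 = 1.6253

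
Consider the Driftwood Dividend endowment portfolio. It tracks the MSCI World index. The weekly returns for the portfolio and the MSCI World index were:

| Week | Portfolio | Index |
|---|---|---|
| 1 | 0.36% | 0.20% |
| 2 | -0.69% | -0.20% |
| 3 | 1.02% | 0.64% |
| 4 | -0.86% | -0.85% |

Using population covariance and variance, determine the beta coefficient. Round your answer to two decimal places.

r̄p = -0.0425%,  r̄m = -0.0525%
Cov = Σ(rp − r̄p)(rm − r̄m) / 4 = 0.3962
Var(rm) = Σ(rm − r̄m)² / 4 = 0.3003
β = Cov / Var = 0.3962 / 0.3003 = 1.3193

1.32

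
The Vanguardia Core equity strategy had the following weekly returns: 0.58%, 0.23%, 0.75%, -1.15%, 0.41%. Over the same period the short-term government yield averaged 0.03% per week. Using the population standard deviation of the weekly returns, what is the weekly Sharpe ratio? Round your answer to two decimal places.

0.20

μ = (0.58 + 0.23 + 0.75 − 1.15 + 0.41) / 5 = 0.820 / 5 = 0.1640%
Σ(r − μ)² = (0.58 − 0.1640)² + (0.23 − 0.1640)² + (0.75 − 0.1640)² + … = 2.3079
population σ = √(2.3079 / 5) = √0.4616 = 0.6794%
Sharpe = (μ − rf) / σ = (0.1640 − 0.03) / 0.6794 = 0.1340 / 0.6794 = 0.1972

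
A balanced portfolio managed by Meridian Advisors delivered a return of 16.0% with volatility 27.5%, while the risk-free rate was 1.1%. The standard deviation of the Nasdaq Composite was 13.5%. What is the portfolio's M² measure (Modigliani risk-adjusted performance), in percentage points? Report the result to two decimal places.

8.41

Sharpe = (Rp − Rf) / σp = (16.0% − 1.1%) / 27.5% = 0.5418
M² = Rf + Sharpe × σm = 1.1% + 0.5418 × 13.5% = 8.4143%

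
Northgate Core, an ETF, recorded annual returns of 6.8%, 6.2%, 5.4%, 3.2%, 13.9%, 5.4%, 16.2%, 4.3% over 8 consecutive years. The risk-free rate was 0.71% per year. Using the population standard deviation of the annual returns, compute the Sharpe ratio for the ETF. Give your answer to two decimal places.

r̄ = (6.8 + 6.2 + 5.4 + 3.2 + 13.9 + 5.4 + 16.2 + 4.3) / 8 = 61.40 / 8 = 7.6750%
Σ(r − r̄)² = 156.1350; population σ = √(156.1350/8) = 4.4178%
Sharpe = (r̄ − rf) / σ = (7.6750 − 0.71) / 4.4178 = 6.9650 / 4.4178 = 1.5766

1.58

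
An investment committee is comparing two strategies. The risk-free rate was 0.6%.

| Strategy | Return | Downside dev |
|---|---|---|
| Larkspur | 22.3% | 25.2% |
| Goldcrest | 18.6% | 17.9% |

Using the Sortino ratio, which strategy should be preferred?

Goldcrest

Larkspur: Sortino ratio = (22.3% − 0.6%) / 25.2% = 0.861
Goldcrest: Sortino ratio = (18.6% − 0.6%) / 17.9% = 1.006
Highest: Goldcrest (1.006).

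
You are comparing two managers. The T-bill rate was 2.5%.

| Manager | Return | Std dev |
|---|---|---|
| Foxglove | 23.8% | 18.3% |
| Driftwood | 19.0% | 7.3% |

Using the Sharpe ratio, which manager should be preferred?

Driftwood

Foxglove: Sharpe ratio = (23.8% − 2.5%) / 18.3% = 1.164
Driftwood: Sharpe ratio = (19.0% − 2.5%) / 7.3% = 2.260
Highest: Driftwood (2.260).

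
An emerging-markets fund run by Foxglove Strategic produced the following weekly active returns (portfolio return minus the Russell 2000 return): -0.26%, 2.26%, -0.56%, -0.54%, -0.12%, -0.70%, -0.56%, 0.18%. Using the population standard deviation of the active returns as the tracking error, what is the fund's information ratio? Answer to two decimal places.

r̄ = (-0.26 + 2.26 − 0.56 − 0.54 − 0.12 − 0.7 − 0.56 + 0.18) / 8 = -0.300 / 8 = -0.0375%
Population σ = √[Σ(r − r̄)² / 8] = √[6.6196 / 8] = √0.8275 = 0.9097%
IR = r̄ / tracking error = -0.0375 / 0.9097 = -0.0412

-0.04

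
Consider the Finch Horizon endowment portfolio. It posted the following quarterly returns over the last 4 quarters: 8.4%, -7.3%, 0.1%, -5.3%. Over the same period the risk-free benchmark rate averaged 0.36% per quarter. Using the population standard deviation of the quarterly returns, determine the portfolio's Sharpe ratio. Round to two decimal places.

-0.23

μ = (8.4 − 7.3 + 0.1 − 5.3) / 4 = -4.10 / 4 = -1.0250%
Σ(r − μ)² = (8.4 − (-1.0250))² + (-7.3 − (-1.0250))² + (0.1 − (-1.0250))² + … = 147.7475
σ = √[147.7475 / 4] = 6.0776%
Sharpe = (μ − rf) / σ = (-1.0250 − 0.36) / 6.0776 = -1.3850 / 6.0776 = -0.2279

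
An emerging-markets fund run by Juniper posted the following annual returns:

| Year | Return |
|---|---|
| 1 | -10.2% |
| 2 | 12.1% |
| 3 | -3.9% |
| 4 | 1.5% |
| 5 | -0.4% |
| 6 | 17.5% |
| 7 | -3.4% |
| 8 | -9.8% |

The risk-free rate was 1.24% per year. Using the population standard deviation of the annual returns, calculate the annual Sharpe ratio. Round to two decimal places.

-0.09

r̄ = (-10.2 + 12.1 − 3.9 + 1.5 − 0.4 + 17.5 − 3.4 − 9.8) / 8 = 3.40 / 8 = 0.4250%
Σ(r − r̄)² = (-10.2 − 0.4250)² + (12.1 − 0.4250)² + (-3.9 − 0.4250)² + … = 680.4750
σ = √[680.4750 / 8] = 9.2228%
Sharpe = (r̄ − rf) / σ = (0.4250 − 1.24) / 9.2228 = -0.8150 / 9.2228 = -0.0884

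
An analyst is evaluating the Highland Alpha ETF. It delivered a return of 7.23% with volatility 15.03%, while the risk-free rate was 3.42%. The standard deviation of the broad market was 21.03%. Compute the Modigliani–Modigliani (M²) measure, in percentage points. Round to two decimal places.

Sharpe = (Rp − Rf) / σp = (7.23% − 3.42%) / 15.03% = 0.2535
M² = Rf + Sharpe × σm = 3.42% + 0.2535 × 21.03% = 8.7511%

8.75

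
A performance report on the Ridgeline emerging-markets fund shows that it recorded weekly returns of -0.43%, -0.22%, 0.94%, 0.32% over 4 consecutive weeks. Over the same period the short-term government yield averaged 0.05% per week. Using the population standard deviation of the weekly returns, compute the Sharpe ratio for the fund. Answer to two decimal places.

0.19

μ = (-0.43 − 0.22 + 0.94 + 0.32) / 4 = 0.1525%
Σ(r − μ)² = (-0.43 − 0.1525)² + (-0.22 − 0.1525)² + … = 1.1263
population σ = √(1.1263 / 4) = √0.2816 = 0.5307%
Sharpe = (μ − rf) / σ = (0.1525 − 0.05) / 0.5307 = 0.1025 / 0.5307 = 0.1931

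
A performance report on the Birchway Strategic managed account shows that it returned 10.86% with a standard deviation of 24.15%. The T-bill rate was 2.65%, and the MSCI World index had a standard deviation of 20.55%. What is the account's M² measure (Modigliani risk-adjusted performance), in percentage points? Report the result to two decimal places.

9.64

Sharpe = (Rp − Rf) / σp = (10.86% − 2.65%) / 24.15% = 0.3400
M² = Rf + Sharpe × σm = 2.65% + 0.3400 × 20.55% = 9.6370%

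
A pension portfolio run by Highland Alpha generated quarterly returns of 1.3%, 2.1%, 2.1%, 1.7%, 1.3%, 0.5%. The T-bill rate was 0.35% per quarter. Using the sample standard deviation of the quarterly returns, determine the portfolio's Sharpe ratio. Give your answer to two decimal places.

Mean return r̄ = 9.00 / 6 = 1.5000%
Σ(r − r̄)² = (1.3 − 1.5000)² + (2.1 − 1.5000)² + (2.1 − 1.5000)² + … = 1.8400
sample σ = √(1.8400 / 5) = √0.3680 = 0.6066%
Sharpe = (r̄ − rf) / σ = (1.5000 − 0.35) / 0.6066 = 1.1500 / 0.6066 = 1.8958

1.90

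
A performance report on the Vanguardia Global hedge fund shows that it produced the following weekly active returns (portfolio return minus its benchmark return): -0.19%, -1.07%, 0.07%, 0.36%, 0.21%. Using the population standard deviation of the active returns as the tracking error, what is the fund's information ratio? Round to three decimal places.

-0.245

r̄ = (-0.19 − 1.07 + 0.07 + 0.36 + 0.21) / 5 = -0.620 / 5 = -0.1240%
Σ(r − r̄)² = 1.2827; population σ = √(1.2827/5) = 0.5065%
IR = r̄ / tracking error = -0.1240 / 0.5065 = -0.2448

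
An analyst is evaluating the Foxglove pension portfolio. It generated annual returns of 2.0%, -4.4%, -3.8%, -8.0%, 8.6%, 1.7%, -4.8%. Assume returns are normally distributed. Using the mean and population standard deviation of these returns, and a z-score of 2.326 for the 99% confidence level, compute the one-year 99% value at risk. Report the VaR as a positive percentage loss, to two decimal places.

13.39

r̄ = (2 − 4.4 − 3.8 − 8 + 8.6 + 1.7 − 4.8) / 7 = -1.2429%
Population std dev = √[190.8771 / 7] = 5.2219%
VaR = −(r̄ − z·σ) = −(-1.2429 − 2.326 × 5.2219) = −(-13.3890) = 13.3890%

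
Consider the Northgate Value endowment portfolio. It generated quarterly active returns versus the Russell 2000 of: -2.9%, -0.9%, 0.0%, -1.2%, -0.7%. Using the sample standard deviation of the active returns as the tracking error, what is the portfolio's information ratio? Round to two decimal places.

Mean return r̄ = -5.70 / 5 = -1.1400%
Σ(r − r̄)² = 4.6520; sample σ = √(4.6520/4) = 1.0784%
IR = r̄ / tracking error = -1.1400 / 1.0784 = -1.0571

-1.06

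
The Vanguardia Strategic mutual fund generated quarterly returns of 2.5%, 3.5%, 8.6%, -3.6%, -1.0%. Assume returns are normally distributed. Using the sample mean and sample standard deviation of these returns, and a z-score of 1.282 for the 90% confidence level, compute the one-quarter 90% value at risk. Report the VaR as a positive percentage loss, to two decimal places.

Mean return r̄ = 10.00 / 5 = 2.0000%
Σ(r − r̄)² = (2.5 − 2.0000)² + (3.5 − 2.0000)² + … = 86.4200
σ = √[86.4200 / 4] = 4.6481%
VaR = −(r̄ − z·σ) = −(2.0000 − 1.282 × 4.6481) = −(-3.9589) = 3.9589%

3.96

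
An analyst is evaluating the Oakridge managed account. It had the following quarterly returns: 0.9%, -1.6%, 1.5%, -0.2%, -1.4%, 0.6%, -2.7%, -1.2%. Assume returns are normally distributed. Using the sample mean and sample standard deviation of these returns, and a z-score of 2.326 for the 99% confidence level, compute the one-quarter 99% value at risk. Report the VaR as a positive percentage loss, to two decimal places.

r̄ = (0.9 − 1.6 + 1.5 − 0.2 − 1.4 + 0.6 − 2.7 − 1.2) / 8 = -0.5125%
Sample std dev = √[14.6088 / 7] = 1.4446%
VaR = −(r̄ − z·σ) = −(-0.5125 − 2.326 × 1.4446) = −(-3.8726) = 3.8726%

3.87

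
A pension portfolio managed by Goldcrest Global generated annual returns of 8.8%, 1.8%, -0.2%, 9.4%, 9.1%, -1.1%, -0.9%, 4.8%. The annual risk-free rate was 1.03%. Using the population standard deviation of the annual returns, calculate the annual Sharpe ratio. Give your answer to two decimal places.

r̄ = (8.8 + 1.8 − 0.2 + 9.4 + 9.1 − 1.1 − 0.9 + 4.8) / 8 = 31.70 / 8 = 3.9625%
Σ(r − r̄)² = 151.3388; population σ = √(151.3388/8) = 4.3494%
Sharpe = (r̄ − rf) / σ = (3.9625 − 1.03) / 4.3494 = 2.9325 / 4.3494 = 0.6742

0.67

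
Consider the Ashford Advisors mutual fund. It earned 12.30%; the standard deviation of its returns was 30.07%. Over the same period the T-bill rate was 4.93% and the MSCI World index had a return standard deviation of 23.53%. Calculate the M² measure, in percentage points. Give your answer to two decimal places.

Sharpe = (Rp − Rf) / σp = (12.30% − 4.93%) / 30.07% = 0.2451
M² = Rf + Sharpe × σm = 4.93% + 0.2451 × 23.53% = 10.6972%

10.70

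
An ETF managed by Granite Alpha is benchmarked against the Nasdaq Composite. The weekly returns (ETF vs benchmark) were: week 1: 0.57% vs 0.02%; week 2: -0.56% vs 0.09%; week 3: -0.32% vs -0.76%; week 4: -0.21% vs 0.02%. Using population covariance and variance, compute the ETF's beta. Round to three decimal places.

r̄p = -0.1300%,  r̄m = -0.1575%
Cov = Σ(rp − r̄p)(rm − r̄m) / 4 = 0.0295
Var(rm) = Σ(rm − r̄m)² / 4 = 0.1218
β = Cov / Var = 0.0295 / 0.1218 = 0.2422

0.242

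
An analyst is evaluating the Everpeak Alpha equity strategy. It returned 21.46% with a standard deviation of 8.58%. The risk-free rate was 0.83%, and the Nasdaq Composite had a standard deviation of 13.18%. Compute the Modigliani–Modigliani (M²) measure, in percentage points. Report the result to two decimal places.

32.52

Sharpe = (Rp − Rf) / σp = (21.46% − 0.83%) / 8.58% = 2.4044
M² = Rf + Sharpe × σm = 0.83% + 2.4044 × 13.18% = 32.5200%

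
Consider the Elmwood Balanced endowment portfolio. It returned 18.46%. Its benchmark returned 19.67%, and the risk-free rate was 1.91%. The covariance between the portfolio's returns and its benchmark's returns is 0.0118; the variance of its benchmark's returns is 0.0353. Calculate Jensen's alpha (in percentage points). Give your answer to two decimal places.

10.61

β = Cov / Var = 0.0118 / 0.0353 = 0.3343
E[R] = Rf + β(Rm − Rf) = 1.91% + 0.3343 × (19.67% − 1.91%) = 7.8472%
α = Rp − E[R] = 18.46% − 7.8472% = 10.6128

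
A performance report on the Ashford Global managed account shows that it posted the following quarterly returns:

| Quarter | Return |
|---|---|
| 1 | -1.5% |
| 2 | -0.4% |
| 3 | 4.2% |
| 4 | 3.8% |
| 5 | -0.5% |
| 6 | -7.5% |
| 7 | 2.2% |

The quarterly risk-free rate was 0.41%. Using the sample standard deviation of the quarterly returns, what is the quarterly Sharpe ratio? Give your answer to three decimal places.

-0.092

r̄ = (-1.5 − 0.4 + 4.2 + 3.8 − 0.5 − 7.5 + 2.2) / 7 = 0.30 / 7 = 0.0429%
Sample σ = √[Σ(r − r̄)² / 6] = √[95.8171 / 6] = √15.9695 = 3.9962%
Sharpe = (r̄ − rf) / σ = (0.0429 − 0.41) / 3.9962 = -0.3671 / 3.9962 = -0.0919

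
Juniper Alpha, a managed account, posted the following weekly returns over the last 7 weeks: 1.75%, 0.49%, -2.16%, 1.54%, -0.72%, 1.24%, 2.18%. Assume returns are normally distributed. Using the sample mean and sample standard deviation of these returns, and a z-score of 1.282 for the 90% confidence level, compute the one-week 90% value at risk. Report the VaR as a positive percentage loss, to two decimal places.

1.37

r̄ = (1.75 + 0.49 − 2.16 + 1.54 − 0.72 + 1.24 + 2.18) / 7 = 0.6171%
Σ(r − r̄)² = (1.75 − 0.6171)² + (0.49 − 0.6171)² + (-2.16 − 0.6171)² + … = 14.4821
sample σ = √(14.4821 / 6) = √2.4137 = 1.5536%
VaR = −(r̄ − z·σ) = −(0.6171 − 1.282 × 1.5536) = −(-1.3746) = 1.3746%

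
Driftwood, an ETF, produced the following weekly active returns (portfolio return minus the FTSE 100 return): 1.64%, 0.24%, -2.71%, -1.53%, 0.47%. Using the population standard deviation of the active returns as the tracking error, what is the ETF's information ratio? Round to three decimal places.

-0.245

Mean return r̄ = -1.890 / 5 = -0.3780%
Population σ = √[Σ(r − r̄)² / 5] = √[11.9387 / 5] = √2.3877 = 1.5452%
IR = r̄ / tracking error = -0.3780 / 1.5452 = -0.2446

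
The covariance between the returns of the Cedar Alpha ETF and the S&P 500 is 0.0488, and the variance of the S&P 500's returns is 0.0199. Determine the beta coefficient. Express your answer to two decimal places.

β = Cov(Rp, Rm) / Var(Rm) = 0.0488 / 0.0199 = 2.4523

2.45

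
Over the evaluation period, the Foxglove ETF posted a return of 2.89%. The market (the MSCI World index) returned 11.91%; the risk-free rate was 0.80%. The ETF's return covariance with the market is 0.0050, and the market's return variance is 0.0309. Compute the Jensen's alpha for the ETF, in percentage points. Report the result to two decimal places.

0.29

β = Cov / Var = 0.0050 / 0.0309 = 0.1618
E[R] = Rf + β(Rm − Rf) = 0.80% + 0.1618 × (11.91% − 0.80%) = 2.5976%
α = Rp − E[R] = 2.89% − 2.5976% = 0.2924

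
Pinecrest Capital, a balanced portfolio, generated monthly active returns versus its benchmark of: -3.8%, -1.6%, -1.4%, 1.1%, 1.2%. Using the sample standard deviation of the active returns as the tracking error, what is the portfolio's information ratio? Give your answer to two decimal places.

μ = (-3.8 − 1.6 − 1.4 + 1.1 + 1.2) / 5 = -4.50 / 5 = -0.9000%
Σ(r − μ)² = 17.5600; sample σ = √(17.5600/4) = 2.0952%
IR = μ / tracking error = -0.9000 / 2.0952 = -0.4296

-0.43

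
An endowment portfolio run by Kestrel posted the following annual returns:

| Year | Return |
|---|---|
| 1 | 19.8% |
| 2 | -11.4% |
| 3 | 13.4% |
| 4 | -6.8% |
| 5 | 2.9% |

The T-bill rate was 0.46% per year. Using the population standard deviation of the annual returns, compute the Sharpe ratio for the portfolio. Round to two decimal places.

0.27

r̄ = (19.8 − 11.4 + 13.4 − 6.8 + 2.9) / 5 = 3.5800%
Population std dev = √[692.1280 / 5] = 11.7654%
Sharpe = (r̄ − rf) / σ = (3.5800 − 0.46) / 11.7654 = 3.1200 / 11.7654 = 0.2652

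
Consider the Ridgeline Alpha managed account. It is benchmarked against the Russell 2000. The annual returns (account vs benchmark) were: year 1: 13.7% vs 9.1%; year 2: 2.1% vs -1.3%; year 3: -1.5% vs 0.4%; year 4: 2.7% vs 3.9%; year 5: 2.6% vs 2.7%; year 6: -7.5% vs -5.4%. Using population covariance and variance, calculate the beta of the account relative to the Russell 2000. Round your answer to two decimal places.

r̄p = 2.0167%,  r̄m = 1.5667%
Cov = Σ(rp − r̄p)(rm − r̄m) / 6 = 26.7389
Var(rm) = Σ(rm − r̄m)² / 6 = 20.2656
β = Cov / Var = 26.7389 / 20.2656 = 1.3194

1.32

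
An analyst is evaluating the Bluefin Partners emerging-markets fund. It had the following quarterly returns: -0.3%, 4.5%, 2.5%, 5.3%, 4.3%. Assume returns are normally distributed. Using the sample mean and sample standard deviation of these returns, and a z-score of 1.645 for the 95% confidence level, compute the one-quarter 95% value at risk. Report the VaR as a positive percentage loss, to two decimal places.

Mean return r̄ = 16.30 / 5 = 3.2600%
Σ(r − r̄)² = 20.0320; sample σ = √(20.0320/4) = 2.2379%
VaR = −(r̄ − z·σ) = −(3.2600 − 1.645 × 2.2379) = −(-0.4213) = 0.4213%

0.42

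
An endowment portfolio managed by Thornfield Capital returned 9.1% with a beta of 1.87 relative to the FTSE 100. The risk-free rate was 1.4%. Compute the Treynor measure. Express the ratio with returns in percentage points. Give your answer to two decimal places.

4.12

Treynor = (Rp − Rf) / β = (9.1% − 1.4%) / 1.87 = 7.70 / 1.87 = 4.1176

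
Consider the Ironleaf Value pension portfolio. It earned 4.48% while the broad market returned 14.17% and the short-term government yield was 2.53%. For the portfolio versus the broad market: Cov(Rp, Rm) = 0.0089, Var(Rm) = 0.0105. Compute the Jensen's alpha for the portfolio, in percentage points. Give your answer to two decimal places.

-7.92

β = Cov / Var = 0.0089 / 0.0105 = 0.8476
E[R] = Rf + β(Rm − Rf) = 2.53% + 0.8476 × (14.17% − 2.53%) = 12.3961%
α = Rp − E[R] = 4.48% − 12.3961% = -7.9161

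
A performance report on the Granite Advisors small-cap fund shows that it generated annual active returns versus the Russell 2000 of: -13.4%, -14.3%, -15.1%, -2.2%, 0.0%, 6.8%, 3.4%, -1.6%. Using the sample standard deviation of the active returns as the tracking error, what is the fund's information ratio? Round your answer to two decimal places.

r̄ = (-13.4 − 14.3 − 15.1 − 2.2 + 0 + 6.8 + 3.4 − 1.6) / 8 = -36.40 / 8 = -4.5500%
Σ(r − r̄)² = 511.6400; sample σ = √(511.6400/7) = 8.5494%
IR = r̄ / tracking error = -4.5500 / 8.5494 = -0.5322

-0.53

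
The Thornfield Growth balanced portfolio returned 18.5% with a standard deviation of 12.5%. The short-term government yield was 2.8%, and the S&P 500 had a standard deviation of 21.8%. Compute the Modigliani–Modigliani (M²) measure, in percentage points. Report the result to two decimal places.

30.18

Sharpe = (Rp − Rf) / σp = (18.5% − 2.8%) / 12.5% = 1.2560
M² = Rf + Sharpe × σm = 2.8% + 1.2560 × 21.8% = 30.1808%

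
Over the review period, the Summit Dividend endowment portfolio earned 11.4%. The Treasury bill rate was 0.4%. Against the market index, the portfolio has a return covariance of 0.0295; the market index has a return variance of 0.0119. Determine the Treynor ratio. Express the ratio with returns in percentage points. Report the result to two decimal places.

β = Cov / Var = 0.0295 / 0.0119 = 2.4790
Treynor = (Rp − Rf) / β = (11.4% − 0.4%) / 2.4790 = 11.00 / 2.4790 = 4.4373

4.44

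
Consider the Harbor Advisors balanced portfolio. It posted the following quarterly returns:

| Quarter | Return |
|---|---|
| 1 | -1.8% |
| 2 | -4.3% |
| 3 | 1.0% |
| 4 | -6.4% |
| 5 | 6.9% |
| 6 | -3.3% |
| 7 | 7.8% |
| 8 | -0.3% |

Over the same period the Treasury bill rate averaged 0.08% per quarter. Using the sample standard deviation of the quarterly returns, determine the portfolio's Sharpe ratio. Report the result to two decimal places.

r̄ = (-1.8 − 4.3 + 1 − 6.4 + 6.9 − 3.3 + 7.8 − 0.3) / 8 = -0.40 / 8 = -0.0500%
Sample σ = √[Σ(r − r̄)² / 7] = √[183.1000 / 7] = √26.1571 = 5.1144%
Sharpe = (r̄ − rf) / σ = (-0.0500 − 0.08) / 5.1144 = -0.1300 / 5.1144 = -0.0254

-0.03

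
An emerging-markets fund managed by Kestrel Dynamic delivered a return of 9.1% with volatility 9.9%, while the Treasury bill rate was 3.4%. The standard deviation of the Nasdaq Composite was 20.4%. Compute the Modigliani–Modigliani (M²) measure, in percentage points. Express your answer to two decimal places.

15.15

Sharpe = (Rp − Rf) / σp = (9.1% − 3.4%) / 9.9% = 0.5758
M² = Rf + Sharpe × σm = 3.4% + 0.5758 × 20.4% = 15.1463%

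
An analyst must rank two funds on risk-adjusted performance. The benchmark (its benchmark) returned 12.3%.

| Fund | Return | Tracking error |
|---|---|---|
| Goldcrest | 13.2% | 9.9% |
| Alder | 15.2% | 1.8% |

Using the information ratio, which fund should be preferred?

Goldcrest: IR = (13.2% − 12.3%) / 9.9% = 0.091
Alder: IR = (15.2% − 12.3%) / 1.8% = 1.611
Highest: Alder (1.611).

Alder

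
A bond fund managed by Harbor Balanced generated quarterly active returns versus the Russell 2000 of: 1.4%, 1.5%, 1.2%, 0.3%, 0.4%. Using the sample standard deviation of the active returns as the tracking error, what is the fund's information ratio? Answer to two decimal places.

μ = (1.4 + 1.5 + 1.2 + 0.3 + 0.4) / 5 = 4.80 / 5 = 0.9600%
Σ(r − μ)² = (1.4 − 0.9600)² + (1.5 − 0.9600)² + … = 1.2920
sample σ = √(1.2920 / 4) = √0.3230 = 0.5683%
IR = μ / tracking error = 0.9600 / 0.5683 = 1.6892

1.69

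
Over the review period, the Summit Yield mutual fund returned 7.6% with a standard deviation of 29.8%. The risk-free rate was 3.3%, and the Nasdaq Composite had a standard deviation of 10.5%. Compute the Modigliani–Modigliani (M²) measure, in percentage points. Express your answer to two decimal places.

4.82

Sharpe = (Rp − Rf) / σp = (7.6% − 3.3%) / 29.8% = 0.1443
M² = Rf + Sharpe × σm = 3.3% + 0.1443 × 10.5% = 4.8152%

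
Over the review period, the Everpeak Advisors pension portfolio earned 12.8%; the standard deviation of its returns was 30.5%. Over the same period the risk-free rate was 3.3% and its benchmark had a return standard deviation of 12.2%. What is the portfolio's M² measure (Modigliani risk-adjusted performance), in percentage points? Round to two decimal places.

Sharpe = (Rp − Rf) / σp = (12.8% − 3.3%) / 30.5% = 0.3115
M² = Rf + Sharpe × σm = 3.3% + 0.3115 × 12.2% = 7.1003%

7.10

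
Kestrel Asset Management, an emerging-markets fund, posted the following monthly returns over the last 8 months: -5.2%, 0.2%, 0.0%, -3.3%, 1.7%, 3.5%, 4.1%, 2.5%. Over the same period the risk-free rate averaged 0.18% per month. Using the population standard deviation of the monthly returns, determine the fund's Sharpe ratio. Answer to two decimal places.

0.08

r̄ = (-5.2 + 0.2 + 0 − 3.3 + 1.7 + 3.5 + 4.1 + 2.5) / 8 = 0.4375%
Population std dev = √[74.6388 / 8] = 3.0545%
Sharpe = (r̄ − rf) / σ = (0.4375 − 0.18) / 3.0545 = 0.2575 / 3.0545 = 0.0843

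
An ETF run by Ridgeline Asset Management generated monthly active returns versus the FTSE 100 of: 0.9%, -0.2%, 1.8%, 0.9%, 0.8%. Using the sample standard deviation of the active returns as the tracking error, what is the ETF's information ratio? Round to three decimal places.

1.184

μ = (0.9 − 0.2 + 1.8 + 0.9 + 0.8) / 5 = 0.8400%
Sample std dev = √[2.0120 / 4] = 0.7092%
IR = μ / tracking error = 0.8400 / 0.7092 = 1.1844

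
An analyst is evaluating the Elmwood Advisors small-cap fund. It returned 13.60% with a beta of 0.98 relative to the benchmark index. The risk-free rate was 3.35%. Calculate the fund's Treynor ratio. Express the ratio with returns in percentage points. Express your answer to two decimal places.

10.46

Treynor = (Rp − Rf) / β = (13.60% − 3.35%) / 0.98 = 10.25 / 0.98 = 10.4592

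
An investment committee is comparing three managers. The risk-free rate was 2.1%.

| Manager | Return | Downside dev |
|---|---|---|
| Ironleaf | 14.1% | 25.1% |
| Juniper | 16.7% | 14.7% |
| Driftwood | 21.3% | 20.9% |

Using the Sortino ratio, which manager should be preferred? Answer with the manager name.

Ironleaf: Sortino ratio = (14.1% − 2.1%) / 25.1% = 0.478
Juniper: Sortino ratio = (16.7% − 2.1%) / 14.7% = 0.993
Driftwood: Sortino ratio = (21.3% − 2.1%) / 20.9% = 0.919
Highest: Juniper (0.993).

Juniper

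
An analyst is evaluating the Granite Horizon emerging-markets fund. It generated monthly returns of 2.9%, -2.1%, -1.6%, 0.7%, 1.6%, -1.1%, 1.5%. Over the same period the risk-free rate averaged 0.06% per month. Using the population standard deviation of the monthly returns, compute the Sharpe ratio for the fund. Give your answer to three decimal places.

r̄ = (2.9 − 2.1 − 1.6 + 0.7 + 1.6 − 1.1 + 1.5) / 7 = 0.2714%
Population σ = √[Σ(r − r̄)² / 7] = √[21.3743 / 7] = √3.0535 = 1.7474%
Sharpe = (r̄ − rf) / σ = (0.2714 − 0.06) / 1.7474 = 0.2114 / 1.7474 = 0.1210

0.121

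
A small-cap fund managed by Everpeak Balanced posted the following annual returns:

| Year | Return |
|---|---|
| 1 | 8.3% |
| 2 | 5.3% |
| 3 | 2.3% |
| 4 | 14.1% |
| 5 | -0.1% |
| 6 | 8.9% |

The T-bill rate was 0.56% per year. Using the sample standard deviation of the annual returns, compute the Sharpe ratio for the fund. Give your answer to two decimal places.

1.16

Mean return r̄ = 38.80 / 6 = 6.4667%
Sample std dev = √[129.3933 / 5] = 5.0871%
Sharpe = (r̄ − rf) / σ = (6.4667 − 0.56) / 5.0871 = 5.9067 / 5.0871 = 1.1611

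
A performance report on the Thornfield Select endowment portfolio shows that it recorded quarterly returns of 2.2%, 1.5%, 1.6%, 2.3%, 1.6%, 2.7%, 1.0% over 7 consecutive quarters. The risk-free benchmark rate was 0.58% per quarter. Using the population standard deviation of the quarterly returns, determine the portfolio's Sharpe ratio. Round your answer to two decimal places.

r̄ = (2.2 + 1.5 + 1.6 + 2.3 + 1.6 + 2.7 + 1) / 7 = 1.8429%
Σ(r − r̄)² = (2.2 − 1.8429)² + (1.5 − 1.8429)² + (1.6 − 1.8429)² + … = 2.0171
σ = √[2.0171 / 7] = 0.5368%
Sharpe = (r̄ − rf) / σ = (1.8429 − 0.58) / 0.5368 = 1.2629 / 0.5368 = 2.3526

2.35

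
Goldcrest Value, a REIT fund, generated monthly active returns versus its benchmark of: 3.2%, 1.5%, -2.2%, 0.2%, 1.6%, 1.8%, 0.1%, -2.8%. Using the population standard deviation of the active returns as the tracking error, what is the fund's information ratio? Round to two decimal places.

Mean return μ = 3.40 / 8 = 0.4250%
Σ(r − μ)² = (3.2 − 0.4250)² + (1.5 − 0.4250)² + (-2.2 − 0.4250)² + … = 29.5750
σ = √[29.5750 / 8] = 1.9227%
IR = μ / tracking error = 0.4250 / 1.9227 = 0.2210

0.22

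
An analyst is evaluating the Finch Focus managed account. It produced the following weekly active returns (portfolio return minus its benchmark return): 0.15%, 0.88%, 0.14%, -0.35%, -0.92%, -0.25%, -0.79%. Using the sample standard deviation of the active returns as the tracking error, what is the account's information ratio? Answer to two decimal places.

-0.26

r̄ = (0.15 + 0.88 + 0.14 − 0.35 − 0.92 − 0.25 − 0.79) / 7 = -0.1629%
Sample std dev = √[2.2863 / 6] = 0.6173%
IR = r̄ / tracking error = -0.1629 / 0.6173 = -0.2639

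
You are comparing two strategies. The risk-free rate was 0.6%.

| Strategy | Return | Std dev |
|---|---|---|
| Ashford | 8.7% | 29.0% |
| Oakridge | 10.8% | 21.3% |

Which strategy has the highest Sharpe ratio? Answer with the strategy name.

Ashford: Sharpe ratio = (8.7% − 0.6%) / 29.0% = 0.279
Oakridge: Sharpe ratio = (10.8% − 0.6%) / 21.3% = 0.479
Highest: Oakridge (0.479).

Oakridge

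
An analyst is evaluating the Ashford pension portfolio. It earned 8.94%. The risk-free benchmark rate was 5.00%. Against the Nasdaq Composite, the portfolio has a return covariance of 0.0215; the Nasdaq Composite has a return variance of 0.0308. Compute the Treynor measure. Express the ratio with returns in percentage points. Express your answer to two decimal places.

β = Cov / Var = 0.0215 / 0.0308 = 0.6981
Treynor = (Rp − Rf) / β = (8.94% − 5.00%) / 0.6981 = 3.94 / 0.6981 = 5.6439

5.64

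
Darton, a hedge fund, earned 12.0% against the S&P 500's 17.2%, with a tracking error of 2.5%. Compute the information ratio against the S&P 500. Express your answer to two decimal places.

-2.08

IR = (Rp − Rb) / TE = (12.0% − 17.2%) / 2.5% = -5.20% / 2.5% = -2.0800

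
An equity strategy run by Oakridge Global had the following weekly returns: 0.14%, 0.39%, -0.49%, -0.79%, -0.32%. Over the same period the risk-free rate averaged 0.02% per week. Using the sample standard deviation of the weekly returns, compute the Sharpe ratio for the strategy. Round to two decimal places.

r̄ = (0.14 + 0.39 − 0.49 − 0.79 − 0.32) / 5 = -0.2140%
Sample σ = √[Σ(r − r̄)² / 4] = √[0.9093 / 4] = √0.2273 = 0.4768%
Sharpe = (r̄ − rf) / σ = (-0.2140 − 0.02) / 0.4768 = -0.2340 / 0.4768 = -0.4908

-0.49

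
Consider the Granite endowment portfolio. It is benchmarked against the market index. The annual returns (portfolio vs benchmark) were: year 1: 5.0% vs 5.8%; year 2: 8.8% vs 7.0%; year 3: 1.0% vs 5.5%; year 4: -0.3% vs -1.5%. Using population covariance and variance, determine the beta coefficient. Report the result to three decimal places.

r̄p = 3.6250%,  r̄m = 4.2000%
Cov = Σ(rp − r̄p)(rm − r̄m) / 4 = 8.9125
Var(rm) = Σ(rm − r̄m)² / 4 = 11.1450
β = Cov / Var = 8.9125 / 11.1450 = 0.7997

0.800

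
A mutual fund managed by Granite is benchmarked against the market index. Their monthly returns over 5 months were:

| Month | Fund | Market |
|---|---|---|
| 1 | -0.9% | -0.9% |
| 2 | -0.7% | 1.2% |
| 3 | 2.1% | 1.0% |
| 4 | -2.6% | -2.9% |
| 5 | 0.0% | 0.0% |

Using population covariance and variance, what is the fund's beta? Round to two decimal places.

0.80

r̄p = -0.4200%,  r̄m = -0.3200%
Cov = Σ(rp − r̄p)(rm − r̄m) / 5 = 1.7876
Var(rm) = Σ(rm − r̄m)² / 5 = 2.2296
β = Cov / Var = 1.7876 / 2.2296 = 0.8018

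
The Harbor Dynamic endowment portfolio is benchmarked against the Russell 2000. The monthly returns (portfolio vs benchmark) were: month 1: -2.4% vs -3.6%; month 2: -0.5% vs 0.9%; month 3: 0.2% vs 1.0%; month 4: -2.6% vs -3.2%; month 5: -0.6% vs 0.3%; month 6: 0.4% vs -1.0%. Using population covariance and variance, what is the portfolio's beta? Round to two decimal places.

r̄p = -0.9167%,  r̄m = -0.9333%
Cov = Σ(rp − r̄p)(rm − r̄m) / 6 = 1.8328
Var(rm) = Σ(rm − r̄m)² / 6 = 3.4789
β = Cov / Var = 1.8328 / 3.4789 = 0.5268

0.53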